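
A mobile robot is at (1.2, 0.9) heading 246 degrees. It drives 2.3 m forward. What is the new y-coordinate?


y_new = y0 + d*sin(theta)
= 0.9 + 2.3*sin(246)
= 0.9 + -2.1012
= -1.2012


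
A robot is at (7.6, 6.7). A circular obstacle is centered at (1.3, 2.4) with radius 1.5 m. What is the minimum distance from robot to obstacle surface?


center_dist = sqrt((7.6-1.3)^2 + (6.7-2.4)^2)
= sqrt(39.69 + 18.49)
= 7.6276
min_dist = center_dist - radius = 7.6276 - 1.5 = 6.1276 m


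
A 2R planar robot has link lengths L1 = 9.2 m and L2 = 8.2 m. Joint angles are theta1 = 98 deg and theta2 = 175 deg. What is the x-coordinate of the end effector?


Convert angles to radians: theta1 = 1.7104, theta2 = 3.0543
x = L1*cos(theta1) + L2*cos(theta1+theta2)
x = -1.2804 + 0.4292
x = -0.8512


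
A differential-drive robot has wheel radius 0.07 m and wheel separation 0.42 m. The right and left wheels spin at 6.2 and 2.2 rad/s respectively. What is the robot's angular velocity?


vR = r*wR = 0.07*6.2 = 0.434 m/s
vL = r*wL = 0.07*2.2 = 0.154 m/s
v = (vR+vL)/2 = 0.294 m/s
omega = (vR-vL)/L = 0.6667 rad/s
angular velocity = 0.6667 rad/s


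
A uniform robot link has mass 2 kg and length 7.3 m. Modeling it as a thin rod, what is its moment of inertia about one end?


I = (1/3) * m * L^2
= (1/3) * 2 * 7.3^2
= 0.333333 * 2 * 53.29
= 35.5267 kg*m^2


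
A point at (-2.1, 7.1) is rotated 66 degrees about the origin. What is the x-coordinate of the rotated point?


x' = x*cos(theta) - y*sin(theta)
cos(66 deg) = 0.4067, sin(66 deg) = 0.9135
x' = -2.1 * 0.4067 - 7.1 * 0.9135
= -0.8541 - 6.4862
= -7.3403


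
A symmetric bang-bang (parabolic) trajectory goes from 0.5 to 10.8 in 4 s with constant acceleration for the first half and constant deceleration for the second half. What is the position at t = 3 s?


Symmetric rest-to-rest: each phase covers (pf-p0)/2 in time T/2. 0.5*a*(T/2)^2 = (pf-p0)/2 => a = 4*(pf-p0)/T^2
a = 4*(10.8-0.5)/4^2 = 2.575
t = 3 is in the deceleration phase (t > T/2).
p = pf - 0.5*a*(T-t)^2 = 10.8 - 0.5*2.575*1^2
= 9.5125


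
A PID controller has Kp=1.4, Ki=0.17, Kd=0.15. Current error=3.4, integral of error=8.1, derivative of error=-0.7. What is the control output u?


u = Kp*e + Ki*int(e) + Kd*de/dt
= 1.4*3.4 + 0.17*8.1 + 0.15*(-0.7)
= 4.76 + 1.377 + -0.105
= 6.032


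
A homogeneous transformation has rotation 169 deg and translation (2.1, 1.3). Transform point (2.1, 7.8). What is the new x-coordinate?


x' = cos(theta)*px - sin(theta)*py + tx
= -0.9816*2.1 - 0.1908*7.8 + 2.1
= -1.4497


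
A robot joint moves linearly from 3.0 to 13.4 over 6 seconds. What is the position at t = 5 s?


s = t/T = 5/6 = 0.8333
p(t) = p0 + (pf-p0)*s
= 3.0 + (13.4 - 3.0) * 0.8333
= 11.6667


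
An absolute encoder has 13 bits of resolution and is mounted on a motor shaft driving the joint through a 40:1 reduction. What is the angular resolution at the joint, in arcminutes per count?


counts = 2^13 = 8192
effective counts at joint = 8192 * 40 = 327680
resolution = 360*60 / 327680
= 0.0659 arcmin/count


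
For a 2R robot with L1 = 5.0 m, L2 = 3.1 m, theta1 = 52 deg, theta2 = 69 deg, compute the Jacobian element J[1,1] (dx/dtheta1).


J[1,1] = -L1*sin(t1) - L2*sin(t1+t2)
= -5.0*sin(52) - 3.1*sin(121)
= -6.5973


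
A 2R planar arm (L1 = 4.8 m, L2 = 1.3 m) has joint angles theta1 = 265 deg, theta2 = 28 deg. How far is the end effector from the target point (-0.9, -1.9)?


End effector via forward kinematics:
x = L1*cos(t1) + L2*cos(t1+t2) = 0.0896
y = L1*sin(t1) + L2*sin(t1+t2) = -5.9784
Distance to target:
d = sqrt((-0.9 - 0.0896)^2 + (-1.9 - -5.9784)^2)
= sqrt(0.9793 + 16.6333)
= 4.1967 m


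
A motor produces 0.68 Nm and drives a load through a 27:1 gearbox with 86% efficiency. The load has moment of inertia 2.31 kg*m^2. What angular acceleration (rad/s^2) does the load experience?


tau_out = tau_motor * N * eta
= 0.68 * 27 * 0.86 = 15.7896 Nm
alpha = tau_out / I = 15.7896 / 2.31
= 6.8353 rad/s^2


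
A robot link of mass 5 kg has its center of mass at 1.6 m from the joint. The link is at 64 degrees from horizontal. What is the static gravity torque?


tau = m*g*L*cos(angle)
= 5 * 9.81 * 1.6 * cos(64 deg)
= 5 * 9.81 * 1.6 * 0.4384
= 34.4034 Nm


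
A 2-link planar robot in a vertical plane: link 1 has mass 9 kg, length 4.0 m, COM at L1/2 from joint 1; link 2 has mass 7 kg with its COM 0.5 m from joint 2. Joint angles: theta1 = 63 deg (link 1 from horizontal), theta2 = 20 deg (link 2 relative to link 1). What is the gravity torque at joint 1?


Horizontal distance from joint 1 to link-1 COM:
  x_c1 = (L1/2)*cos(t1) = 2.0 * 0.454 = 0.908 m
Horizontal distance from joint 1 to link-2 COM:
  x_c2 = L1*cos(t1) + Lc2*cos(t1+t2)
       = 4.0*0.454 + 0.5*0.1219 = 1.8769 m
tau1 = m1*g*x_c1 + m2*g*x_c2
     = 9*9.81*0.908 + 7*9.81*1.8769
     = 80.1656 + 128.8865
     = 209.0521 Nm


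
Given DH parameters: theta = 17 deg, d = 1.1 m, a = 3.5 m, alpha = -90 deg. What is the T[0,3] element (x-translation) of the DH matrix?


T[0,3] = a * cos(theta)
= 3.5 * cos(17 deg)
= 3.5 * 0.9563
= 3.3471


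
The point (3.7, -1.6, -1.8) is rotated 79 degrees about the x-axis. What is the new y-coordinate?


Rotation about x-axis: y' = y*cos(theta) - z*sin(theta)
= -1.6 * 0.1908 - -1.8 * 0.9816
= 1.4616


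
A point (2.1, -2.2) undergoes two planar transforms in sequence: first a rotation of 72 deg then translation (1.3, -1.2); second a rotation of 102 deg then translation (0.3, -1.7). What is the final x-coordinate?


After transform 1:
x1 = cos(72)*2.1 - sin(72)*-2.2 + 1.3 = 4.0413
y1 = sin(72)*2.1 + cos(72)*-2.2 + -1.2 = 0.1174
After transform 2:
x2 = cos(102)*4.0413 - sin(102)*0.1174 + 0.3
= -0.655


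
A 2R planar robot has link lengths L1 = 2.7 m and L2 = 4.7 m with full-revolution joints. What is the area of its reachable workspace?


r_max = L1 + L2 = 7.4 m
r_min = |L1 - L2| = 2.0 m
Area = pi*(r_max^2 - r_min^2)
= pi*(54.76 - 4.0)
= pi * 50.76
= 159.4672 m^2


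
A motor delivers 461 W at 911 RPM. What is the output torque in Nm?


omega = 911 * 2*pi/60 = 95.3997 rad/s
tau = P / omega = 461 / 95.3997
= 4.8323 Nm


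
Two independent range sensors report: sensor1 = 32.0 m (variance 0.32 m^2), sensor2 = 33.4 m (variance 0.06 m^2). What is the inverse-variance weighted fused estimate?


w1 = (1/var1) / (1/var1 + 1/var2)
   = 3.125 / (3.125 + 16.6667) = 0.1579
w2 = 1 - w1 = 0.8421
fused = w1*s1 + w2*s2 = 5.0526 + 28.1263
= 33.1789 m


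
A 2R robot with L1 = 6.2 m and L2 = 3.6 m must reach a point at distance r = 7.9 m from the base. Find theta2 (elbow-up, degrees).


cos(theta2) = (r^2 - L1^2 - L2^2) / (2*L1*L2)
cos(theta2) = (62.41 - 38.44 - 12.96) / 44.64
cos(theta2) = 0.24664
theta2 = 75.7212 degrees


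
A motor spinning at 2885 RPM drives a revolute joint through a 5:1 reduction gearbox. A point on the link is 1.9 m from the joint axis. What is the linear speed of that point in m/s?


omega_motor = 2885 * 2*pi/60 = 302.1165 rad/s
omega_joint = omega_motor / 5 = 60.4233 rad/s
v = omega_joint * r = 60.4233 * 1.9
= 114.8043 m/s


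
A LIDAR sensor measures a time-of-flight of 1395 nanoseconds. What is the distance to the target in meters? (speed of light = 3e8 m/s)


tof = 1395 ns = 1.395e-06 s
dist = c * tof / 2
= 3e8 * 1.395e-06 / 2
= 209.25 m


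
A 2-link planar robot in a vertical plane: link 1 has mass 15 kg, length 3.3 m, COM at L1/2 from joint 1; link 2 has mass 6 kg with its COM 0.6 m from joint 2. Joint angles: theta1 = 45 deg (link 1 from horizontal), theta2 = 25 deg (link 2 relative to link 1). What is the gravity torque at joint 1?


Horizontal distance from joint 1 to link-1 COM:
  x_c1 = (L1/2)*cos(t1) = 1.65 * 0.7071 = 1.1667 m
Horizontal distance from joint 1 to link-2 COM:
  x_c2 = L1*cos(t1) + Lc2*cos(t1+t2)
       = 3.3*0.7071 + 0.6*0.342 = 2.5387 m
tau1 = m1*g*x_c1 + m2*g*x_c2
     = 15*9.81*1.1667 + 6*9.81*2.5387
     = 171.6838 + 149.4258
     = 321.1095 Nm


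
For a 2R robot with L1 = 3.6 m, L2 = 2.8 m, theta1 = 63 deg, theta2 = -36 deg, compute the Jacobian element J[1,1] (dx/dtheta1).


J[1,1] = -L1*sin(t1) - L2*sin(t1+t2)
= -3.6*sin(63) - 2.8*sin(27)
= -4.4788


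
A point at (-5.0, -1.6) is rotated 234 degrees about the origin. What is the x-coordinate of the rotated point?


x' = x*cos(theta) - y*sin(theta)
cos(234 deg) = -0.5878, sin(234 deg) = -0.809
x' = -5.0 * -0.5878 - -1.6 * -0.809
= 2.9389 - 1.2944
= 1.6445


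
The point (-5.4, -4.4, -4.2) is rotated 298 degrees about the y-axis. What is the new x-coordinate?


Rotation about y-axis: x' = x*cos(theta) + z*sin(theta)
= -5.4 * 0.4695 + -4.2 * -0.8829
= 1.1732


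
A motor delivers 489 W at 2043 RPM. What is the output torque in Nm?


omega = 2043 * 2*pi/60 = 213.9425 rad/s
tau = P / omega = 489 / 213.9425
= 2.2857 Nm


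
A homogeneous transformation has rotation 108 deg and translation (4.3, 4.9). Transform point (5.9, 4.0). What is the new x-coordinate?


x' = cos(theta)*px - sin(theta)*py + tx
= -0.309*5.9 - 0.9511*4.0 + 4.3
= -1.3274


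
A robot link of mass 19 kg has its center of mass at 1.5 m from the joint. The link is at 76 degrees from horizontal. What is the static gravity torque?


tau = m*g*L*cos(angle)
= 19 * 9.81 * 1.5 * cos(76 deg)
= 19 * 9.81 * 1.5 * 0.2419
= 67.6377 Nm


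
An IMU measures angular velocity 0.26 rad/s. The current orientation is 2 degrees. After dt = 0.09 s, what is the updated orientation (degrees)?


delta_theta = w * dt = 0.26 * 0.09 = 0.0234 rad
= 1.3407 deg
theta_new = 2 + 1.3407 = 3.3407 deg


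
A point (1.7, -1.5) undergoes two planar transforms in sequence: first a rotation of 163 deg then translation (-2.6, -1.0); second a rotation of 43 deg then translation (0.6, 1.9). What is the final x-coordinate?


After transform 1:
x1 = cos(163)*1.7 - sin(163)*-1.5 + -2.6 = -3.7872
y1 = sin(163)*1.7 + cos(163)*-1.5 + -1.0 = 0.9315
After transform 2:
x2 = cos(43)*-3.7872 - sin(43)*0.9315 + 0.6
= -2.805


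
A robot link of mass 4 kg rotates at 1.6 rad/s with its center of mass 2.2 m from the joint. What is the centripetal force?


F = m * omega^2 * r
= 4 * 1.6^2 * 2.2
= 4 * 2.56 * 2.2
= 22.528 N


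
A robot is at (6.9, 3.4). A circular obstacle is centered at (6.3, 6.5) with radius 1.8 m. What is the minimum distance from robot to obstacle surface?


center_dist = sqrt((6.9-6.3)^2 + (3.4-6.5)^2)
= sqrt(0.36 + 9.61)
= 3.1575
min_dist = center_dist - radius = 3.1575 - 1.8 = 1.3575 m


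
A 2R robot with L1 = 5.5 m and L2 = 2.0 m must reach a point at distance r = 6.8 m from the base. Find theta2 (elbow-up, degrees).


cos(theta2) = (r^2 - L1^2 - L2^2) / (2*L1*L2)
cos(theta2) = (46.24 - 30.25 - 4.0) / 22.0
cos(theta2) = 0.545
theta2 = 56.9753 degrees


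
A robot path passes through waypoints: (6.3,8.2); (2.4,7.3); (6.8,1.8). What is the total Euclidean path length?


Segment lengths:
  seg1 = sqrt((-3.9)^2 + (-0.9)^2) = 4.0025
  seg2 = sqrt((4.4)^2 + (-5.5)^2) = 7.0434
Total = 11.0459


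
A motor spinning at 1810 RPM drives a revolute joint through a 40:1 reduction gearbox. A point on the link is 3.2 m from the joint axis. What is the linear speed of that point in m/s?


omega_motor = 1810 * 2*pi/60 = 189.5428 rad/s
omega_joint = omega_motor / 40 = 4.7386 rad/s
v = omega_joint * r = 4.7386 * 3.2
= 15.1634 m/s


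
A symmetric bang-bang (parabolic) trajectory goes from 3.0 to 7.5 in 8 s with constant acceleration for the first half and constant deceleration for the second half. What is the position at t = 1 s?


Symmetric rest-to-rest: each phase covers (pf-p0)/2 in time T/2. 0.5*a*(T/2)^2 = (pf-p0)/2 => a = 4*(pf-p0)/T^2
a = 4*(7.5-3.0)/8^2 = 0.2812
t = 1 is in the acceleration phase (t <= T/2).
p = p0 + 0.5*a*t^2 = 3.0 + 0.5*0.2812*1^2
= 3.1406


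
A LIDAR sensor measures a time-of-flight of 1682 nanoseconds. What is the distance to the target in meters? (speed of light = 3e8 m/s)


tof = 1682 ns = 1.682e-06 s
dist = c * tof / 2
= 3e8 * 1.682e-06 / 2
= 252.3 m


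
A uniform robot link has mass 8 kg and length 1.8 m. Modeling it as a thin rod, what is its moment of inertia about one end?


I = (1/3) * m * L^2
= (1/3) * 8 * 1.8^2
= 0.333333 * 8 * 3.24
= 8.64 kg*m^2


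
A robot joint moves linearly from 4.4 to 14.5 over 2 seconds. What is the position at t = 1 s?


s = t/T = 1/2 = 0.5
p(t) = p0 + (pf-p0)*s
= 4.4 + (14.5 - 4.4) * 0.5
= 9.45


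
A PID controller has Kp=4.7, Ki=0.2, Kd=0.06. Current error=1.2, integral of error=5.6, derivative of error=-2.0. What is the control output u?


u = Kp*e + Ki*int(e) + Kd*de/dt
= 4.7*1.2 + 0.2*5.6 + 0.06*(-2.0)
= 5.64 + 1.12 + -0.12
= 6.64


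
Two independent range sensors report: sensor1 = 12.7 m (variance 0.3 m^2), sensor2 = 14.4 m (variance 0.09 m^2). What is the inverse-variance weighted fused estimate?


w1 = (1/var1) / (1/var1 + 1/var2)
   = 3.3333 / (3.3333 + 11.1111) = 0.2308
w2 = 1 - w1 = 0.7692
fused = w1*s1 + w2*s2 = 2.9308 + 11.0769
= 14.0077 m


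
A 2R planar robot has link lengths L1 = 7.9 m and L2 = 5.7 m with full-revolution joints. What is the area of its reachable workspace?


r_max = L1 + L2 = 13.6 m
r_min = |L1 - L2| = 2.2 m
Area = pi*(r_max^2 - r_min^2)
= pi*(184.96 - 4.84)
= pi * 180.12
= 565.8637 m^2


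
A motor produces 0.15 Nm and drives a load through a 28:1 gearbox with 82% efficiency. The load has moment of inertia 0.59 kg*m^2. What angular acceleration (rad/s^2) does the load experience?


tau_out = tau_motor * N * eta
= 0.15 * 28 * 0.82 = 3.444 Nm
alpha = tau_out / I = 3.444 / 0.59
= 5.8373 rad/s^2


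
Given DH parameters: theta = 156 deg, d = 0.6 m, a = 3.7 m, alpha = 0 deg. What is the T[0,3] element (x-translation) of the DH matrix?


T[0,3] = a * cos(theta)
= 3.7 * cos(156 deg)
= 3.7 * -0.9135
= -3.3801


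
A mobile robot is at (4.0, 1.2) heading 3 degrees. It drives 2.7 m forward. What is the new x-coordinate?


x_new = x0 + d*cos(theta)
= 4.0 + 2.7*cos(3)
= 4.0 + 2.6963
= 6.6963


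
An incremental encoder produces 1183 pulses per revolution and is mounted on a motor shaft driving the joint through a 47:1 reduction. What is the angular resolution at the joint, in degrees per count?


counts per rev = 1183
effective counts at joint = 1183 * 47 = 55601
resolution = 360 / 55601
= 0.0065 deg/count


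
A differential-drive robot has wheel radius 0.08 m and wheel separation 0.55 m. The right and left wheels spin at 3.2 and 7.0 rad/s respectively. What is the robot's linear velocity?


vR = r*wR = 0.08*3.2 = 0.256 m/s
vL = r*wL = 0.08*7.0 = 0.56 m/s
v = (vR+vL)/2 = 0.408 m/s
omega = (vR-vL)/L = -0.5527 rad/s
linear velocity = 0.408 m/s


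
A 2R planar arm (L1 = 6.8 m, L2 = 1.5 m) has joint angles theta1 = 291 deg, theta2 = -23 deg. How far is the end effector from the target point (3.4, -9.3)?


End effector via forward kinematics:
x = L1*cos(t1) + L2*cos(t1+t2) = 2.3846
y = L1*sin(t1) + L2*sin(t1+t2) = -7.8474
Distance to target:
d = sqrt((3.4 - 2.3846)^2 + (-9.3 - -7.8474)^2)
= sqrt(1.0311 + 2.11)
= 1.7723 m


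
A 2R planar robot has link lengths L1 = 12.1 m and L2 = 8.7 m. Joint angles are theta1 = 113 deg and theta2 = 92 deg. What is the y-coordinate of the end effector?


Convert angles to radians: theta1 = 1.9722, theta2 = 1.6057
y = L1*sin(theta1) + L2*sin(theta1+theta2)
y = 11.1381 + -3.6768
y = 7.4613


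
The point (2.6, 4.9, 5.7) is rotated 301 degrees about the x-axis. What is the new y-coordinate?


Rotation about x-axis: y' = y*cos(theta) - z*sin(theta)
= 4.9 * 0.515 - 5.7 * -0.8572
= 7.4095


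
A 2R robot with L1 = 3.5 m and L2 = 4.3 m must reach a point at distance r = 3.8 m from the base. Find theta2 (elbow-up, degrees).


cos(theta2) = (r^2 - L1^2 - L2^2) / (2*L1*L2)
cos(theta2) = (14.44 - 12.25 - 18.49) / 30.1
cos(theta2) = -0.541528
theta2 = 122.7877 degrees


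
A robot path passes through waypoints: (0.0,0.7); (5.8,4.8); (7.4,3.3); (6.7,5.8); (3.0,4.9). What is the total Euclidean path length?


Segment lengths:
  seg1 = sqrt((5.8)^2 + (4.1)^2) = 7.1028
  seg2 = sqrt((1.6)^2 + (-1.5)^2) = 2.1932
  seg3 = sqrt((-0.7)^2 + (2.5)^2) = 2.5962
  seg4 = sqrt((-3.7)^2 + (-0.9)^2) = 3.8079
Total = 15.7


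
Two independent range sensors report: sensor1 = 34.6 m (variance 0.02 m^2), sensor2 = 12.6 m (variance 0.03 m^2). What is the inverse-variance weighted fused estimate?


w1 = (1/var1) / (1/var1 + 1/var2)
   = 50.0 / (50.0 + 33.3333) = 0.6
w2 = 1 - w1 = 0.4
fused = w1*s1 + w2*s2 = 20.76 + 5.04
= 25.8 m


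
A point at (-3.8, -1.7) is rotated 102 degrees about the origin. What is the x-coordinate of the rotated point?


x' = x*cos(theta) - y*sin(theta)
cos(102 deg) = -0.2079, sin(102 deg) = 0.9781
x' = -3.8 * -0.2079 - -1.7 * 0.9781
= 0.7901 - -1.6629
= 2.4529


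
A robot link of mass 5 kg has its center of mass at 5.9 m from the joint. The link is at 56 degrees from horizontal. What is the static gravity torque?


tau = m*g*L*cos(angle)
= 5 * 9.81 * 5.9 * cos(56 deg)
= 5 * 9.81 * 5.9 * 0.5592
= 161.8276 Nm


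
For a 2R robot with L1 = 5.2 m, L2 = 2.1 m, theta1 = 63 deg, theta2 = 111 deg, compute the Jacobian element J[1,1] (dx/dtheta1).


J[1,1] = -L1*sin(t1) - L2*sin(t1+t2)
= -5.2*sin(63) - 2.1*sin(174)
= -4.8527


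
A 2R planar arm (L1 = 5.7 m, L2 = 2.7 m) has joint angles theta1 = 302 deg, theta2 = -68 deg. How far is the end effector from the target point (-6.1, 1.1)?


End effector via forward kinematics:
x = L1*cos(t1) + L2*cos(t1+t2) = 1.4335
y = L1*sin(t1) + L2*sin(t1+t2) = -7.0182
Distance to target:
d = sqrt((-6.1 - 1.4335)^2 + (1.1 - -7.0182)^2)
= sqrt(56.7539 + 65.9055)
= 11.0752 m


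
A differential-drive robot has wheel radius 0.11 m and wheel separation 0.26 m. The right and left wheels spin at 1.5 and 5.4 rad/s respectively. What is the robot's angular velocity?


vR = r*wR = 0.11*1.5 = 0.165 m/s
vL = r*wL = 0.11*5.4 = 0.594 m/s
v = (vR+vL)/2 = 0.3795 m/s
omega = (vR-vL)/L = -1.65 rad/s
angular velocity = -1.65 rad/s


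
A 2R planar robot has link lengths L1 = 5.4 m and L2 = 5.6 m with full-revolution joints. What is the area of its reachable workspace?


r_max = L1 + L2 = 11.0 m
r_min = |L1 - L2| = 0.2 m
Area = pi*(r_max^2 - r_min^2)
= pi*(121.0 - 0.04)
= pi * 120.96
= 380.007 m^2


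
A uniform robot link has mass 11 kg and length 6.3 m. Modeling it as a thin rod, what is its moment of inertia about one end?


I = (1/3) * m * L^2
= (1/3) * 11 * 6.3^2
= 0.333333 * 11 * 39.69
= 145.53 kg*m^2


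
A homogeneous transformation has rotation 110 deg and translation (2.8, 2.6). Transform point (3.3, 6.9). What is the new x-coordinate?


x' = cos(theta)*px - sin(theta)*py + tx
= -0.342*3.3 - 0.9397*6.9 + 2.8
= -4.8125


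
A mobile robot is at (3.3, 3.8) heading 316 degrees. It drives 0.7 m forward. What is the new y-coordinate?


y_new = y0 + d*sin(theta)
= 3.8 + 0.7*sin(316)
= 3.8 + -0.4863
= 3.3137


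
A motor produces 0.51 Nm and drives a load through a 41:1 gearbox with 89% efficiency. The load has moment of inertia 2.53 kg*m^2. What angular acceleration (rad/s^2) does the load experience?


tau_out = tau_motor * N * eta
= 0.51 * 41 * 0.89 = 18.6099 Nm
alpha = tau_out / I = 18.6099 / 2.53
= 7.3557 rad/s^2


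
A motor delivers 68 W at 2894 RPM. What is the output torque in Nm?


omega = 2894 * 2*pi/60 = 303.059 rad/s
tau = P / omega = 68 / 303.059
= 0.2244 Nm


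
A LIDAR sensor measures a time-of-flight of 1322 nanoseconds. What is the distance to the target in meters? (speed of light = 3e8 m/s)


tof = 1322 ns = 1.322e-06 s
dist = c * tof / 2
= 3e8 * 1.322e-06 / 2
= 198.3 m


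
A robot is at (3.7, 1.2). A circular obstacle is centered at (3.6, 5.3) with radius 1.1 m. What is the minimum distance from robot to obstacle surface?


center_dist = sqrt((3.7-3.6)^2 + (1.2-5.3)^2)
= sqrt(0.01 + 16.81)
= 4.1012
min_dist = center_dist - radius = 4.1012 - 1.1 = 3.0012 m


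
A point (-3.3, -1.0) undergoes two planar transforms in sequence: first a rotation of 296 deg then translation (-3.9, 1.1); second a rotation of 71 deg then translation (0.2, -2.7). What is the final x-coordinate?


After transform 1:
x1 = cos(296)*-3.3 - sin(296)*-1.0 + -3.9 = -6.2454
y1 = sin(296)*-3.3 + cos(296)*-1.0 + 1.1 = 3.6276
After transform 2:
x2 = cos(71)*-6.2454 - sin(71)*3.6276 + 0.2
= -5.2633


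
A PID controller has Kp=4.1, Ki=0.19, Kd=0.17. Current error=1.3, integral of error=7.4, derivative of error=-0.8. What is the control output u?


u = Kp*e + Ki*int(e) + Kd*de/dt
= 4.1*1.3 + 0.19*7.4 + 0.17*(-0.8)
= 5.33 + 1.406 + -0.136
= 6.6


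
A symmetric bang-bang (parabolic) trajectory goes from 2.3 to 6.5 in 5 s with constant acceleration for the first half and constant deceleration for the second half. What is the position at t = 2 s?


Symmetric rest-to-rest: each phase covers (pf-p0)/2 in time T/2. 0.5*a*(T/2)^2 = (pf-p0)/2 => a = 4*(pf-p0)/T^2
a = 4*(6.5-2.3)/5^2 = 0.672
t = 2 is in the acceleration phase (t <= T/2).
p = p0 + 0.5*a*t^2 = 2.3 + 0.5*0.672*2^2
= 3.644


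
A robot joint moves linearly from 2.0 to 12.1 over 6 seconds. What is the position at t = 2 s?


s = t/T = 2/6 = 0.3333
p(t) = p0 + (pf-p0)*s
= 2.0 + (12.1 - 2.0) * 0.3333
= 5.3667


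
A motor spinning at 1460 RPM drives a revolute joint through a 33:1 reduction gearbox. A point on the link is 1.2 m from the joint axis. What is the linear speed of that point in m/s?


omega_motor = 1460 * 2*pi/60 = 152.8908 rad/s
omega_joint = omega_motor / 33 = 4.6331 rad/s
v = omega_joint * r = 4.6331 * 1.2
= 5.5597 m/s


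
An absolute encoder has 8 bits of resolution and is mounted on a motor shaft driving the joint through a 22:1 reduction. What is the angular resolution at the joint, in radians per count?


counts = 2^8 = 256
effective counts at joint = 256 * 22 = 5632
resolution = 2*pi / 5632
= 0.0011 rad/count


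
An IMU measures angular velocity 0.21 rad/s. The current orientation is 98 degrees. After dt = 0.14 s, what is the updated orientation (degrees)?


delta_theta = w * dt = 0.21 * 0.14 = 0.0294 rad
= 1.6845 deg
theta_new = 98 + 1.6845 = 99.6845 deg


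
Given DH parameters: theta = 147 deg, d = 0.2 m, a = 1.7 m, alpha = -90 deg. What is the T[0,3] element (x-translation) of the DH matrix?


T[0,3] = a * cos(theta)
= 1.7 * cos(147 deg)
= 1.7 * -0.8387
= -1.4257


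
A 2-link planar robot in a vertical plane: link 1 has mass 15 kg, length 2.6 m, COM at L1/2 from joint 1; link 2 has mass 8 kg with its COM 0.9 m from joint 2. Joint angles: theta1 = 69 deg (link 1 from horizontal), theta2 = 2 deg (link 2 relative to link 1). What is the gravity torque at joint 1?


Horizontal distance from joint 1 to link-1 COM:
  x_c1 = (L1/2)*cos(t1) = 1.3 * 0.3584 = 0.4659 m
Horizontal distance from joint 1 to link-2 COM:
  x_c2 = L1*cos(t1) + Lc2*cos(t1+t2)
       = 2.6*0.3584 + 0.9*0.3256 = 1.2248 m
tau1 = m1*g*x_c1 + m2*g*x_c2
     = 15*9.81*0.4659 + 8*9.81*1.2248
     = 68.554 + 96.1198
     = 164.6738 Nm


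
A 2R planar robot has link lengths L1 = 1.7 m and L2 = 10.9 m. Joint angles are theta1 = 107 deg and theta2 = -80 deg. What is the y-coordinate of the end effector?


Convert angles to radians: theta1 = 1.8675, theta2 = -1.3963
y = L1*sin(theta1) + L2*sin(theta1+theta2)
y = 1.6257 + 4.9485
y = 6.5742


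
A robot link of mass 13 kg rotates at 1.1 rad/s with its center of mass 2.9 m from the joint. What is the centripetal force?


F = m * omega^2 * r
= 13 * 1.1^2 * 2.9
= 13 * 1.21 * 2.9
= 45.617 N


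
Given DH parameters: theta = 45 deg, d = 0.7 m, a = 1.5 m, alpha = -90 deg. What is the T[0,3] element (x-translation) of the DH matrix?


T[0,3] = a * cos(theta)
= 1.5 * cos(45 deg)
= 1.5 * 0.7071
= 1.0607


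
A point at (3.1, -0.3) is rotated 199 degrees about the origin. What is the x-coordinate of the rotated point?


x' = x*cos(theta) - y*sin(theta)
cos(199 deg) = -0.9455, sin(199 deg) = -0.3256
x' = 3.1 * -0.9455 - -0.3 * -0.3256
= -2.9311 - 0.0977
= -3.0288


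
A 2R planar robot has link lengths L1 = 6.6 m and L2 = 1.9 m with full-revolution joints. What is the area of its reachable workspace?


r_max = L1 + L2 = 8.5 m
r_min = |L1 - L2| = 4.7 m
Area = pi*(r_max^2 - r_min^2)
= pi*(72.25 - 22.09)
= pi * 50.16
= 157.5823 m^2


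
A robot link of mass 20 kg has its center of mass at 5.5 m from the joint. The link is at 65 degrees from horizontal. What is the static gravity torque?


tau = m*g*L*cos(angle)
= 20 * 9.81 * 5.5 * cos(65 deg)
= 20 * 9.81 * 5.5 * 0.4226
= 456.0474 Nm


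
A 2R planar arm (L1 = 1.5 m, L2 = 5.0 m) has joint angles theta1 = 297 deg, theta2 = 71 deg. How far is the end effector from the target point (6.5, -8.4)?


End effector via forward kinematics:
x = L1*cos(t1) + L2*cos(t1+t2) = 5.6323
y = L1*sin(t1) + L2*sin(t1+t2) = -0.6406
Distance to target:
d = sqrt((6.5 - 5.6323)^2 + (-8.4 - -0.6406)^2)
= sqrt(0.7529 + 60.2076)
= 7.8077 m


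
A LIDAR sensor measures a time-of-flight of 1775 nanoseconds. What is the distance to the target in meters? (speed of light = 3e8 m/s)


tof = 1775 ns = 1.775e-06 s
dist = c * tof / 2
= 3e8 * 1.775e-06 / 2
= 266.25 m


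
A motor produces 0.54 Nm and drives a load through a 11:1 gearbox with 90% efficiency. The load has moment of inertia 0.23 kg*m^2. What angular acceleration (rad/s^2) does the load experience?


tau_out = tau_motor * N * eta
= 0.54 * 11 * 0.9 = 5.346 Nm
alpha = tau_out / I = 5.346 / 0.23
= 23.2435 rad/s^2


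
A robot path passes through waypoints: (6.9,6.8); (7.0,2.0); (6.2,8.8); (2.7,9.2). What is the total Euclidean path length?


Segment lengths:
  seg1 = sqrt((0.1)^2 + (-4.8)^2) = 4.801
  seg2 = sqrt((-0.8)^2 + (6.8)^2) = 6.8469
  seg3 = sqrt((-3.5)^2 + (0.4)^2) = 3.5228
Total = 15.1707


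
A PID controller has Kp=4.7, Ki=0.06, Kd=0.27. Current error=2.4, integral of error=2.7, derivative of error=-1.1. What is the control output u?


u = Kp*e + Ki*int(e) + Kd*de/dt
= 4.7*2.4 + 0.06*2.7 + 0.27*(-1.1)
= 11.28 + 0.162 + -0.297
= 11.145


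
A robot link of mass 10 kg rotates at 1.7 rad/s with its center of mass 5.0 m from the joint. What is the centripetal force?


F = m * omega^2 * r
= 10 * 1.7^2 * 5.0
= 10 * 2.89 * 5.0
= 144.5 N


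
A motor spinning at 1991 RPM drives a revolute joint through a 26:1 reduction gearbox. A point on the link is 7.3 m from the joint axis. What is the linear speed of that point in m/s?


omega_motor = 1991 * 2*pi/60 = 208.497 rad/s
omega_joint = omega_motor / 26 = 8.0191 rad/s
v = omega_joint * r = 8.0191 * 7.3
= 58.5396 m/s


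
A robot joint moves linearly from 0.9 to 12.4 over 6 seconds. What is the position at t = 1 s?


s = t/T = 1/6 = 0.1667
p(t) = p0 + (pf-p0)*s
= 0.9 + (12.4 - 0.9) * 0.1667
= 2.8167


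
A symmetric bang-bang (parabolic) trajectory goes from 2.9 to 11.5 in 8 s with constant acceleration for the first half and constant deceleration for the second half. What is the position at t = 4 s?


Symmetric rest-to-rest: each phase covers (pf-p0)/2 in time T/2. 0.5*a*(T/2)^2 = (pf-p0)/2 => a = 4*(pf-p0)/T^2
a = 4*(11.5-2.9)/8^2 = 0.5375
t = 4 is in the acceleration phase (t <= T/2).
p = p0 + 0.5*a*t^2 = 2.9 + 0.5*0.5375*4^2
= 7.2


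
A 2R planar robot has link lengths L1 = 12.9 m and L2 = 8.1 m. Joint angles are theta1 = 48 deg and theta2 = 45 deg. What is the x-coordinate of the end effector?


Convert angles to radians: theta1 = 0.8378, theta2 = 0.7854
x = L1*cos(theta1) + L2*cos(theta1+theta2)
x = 8.6318 + -0.4239
x = 8.2079


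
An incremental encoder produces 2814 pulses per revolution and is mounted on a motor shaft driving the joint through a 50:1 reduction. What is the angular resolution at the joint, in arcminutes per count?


counts per rev = 2814
effective counts at joint = 2814 * 50 = 140700
resolution = 360*60 / 140700
= 0.1535 arcmin/count


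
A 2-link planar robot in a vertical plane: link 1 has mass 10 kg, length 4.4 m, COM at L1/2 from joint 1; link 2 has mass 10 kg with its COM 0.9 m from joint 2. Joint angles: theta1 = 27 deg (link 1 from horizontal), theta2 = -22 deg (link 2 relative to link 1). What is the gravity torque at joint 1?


Horizontal distance from joint 1 to link-1 COM:
  x_c1 = (L1/2)*cos(t1) = 2.2 * 0.891 = 1.9602 m
Horizontal distance from joint 1 to link-2 COM:
  x_c2 = L1*cos(t1) + Lc2*cos(t1+t2)
       = 4.4*0.891 + 0.9*0.9962 = 4.817 m
tau1 = m1*g*x_c1 + m2*g*x_c2
     = 10*9.81*1.9602 + 10*9.81*4.817
     = 192.297 + 472.5481
     = 664.8451 Nm


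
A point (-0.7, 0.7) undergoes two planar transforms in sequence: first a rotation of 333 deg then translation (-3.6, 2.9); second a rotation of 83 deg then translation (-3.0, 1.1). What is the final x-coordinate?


After transform 1:
x1 = cos(333)*-0.7 - sin(333)*0.7 + -3.6 = -3.9059
y1 = sin(333)*-0.7 + cos(333)*0.7 + 2.9 = 3.8415
After transform 2:
x2 = cos(83)*-3.9059 - sin(83)*3.8415 + -3.0
= -7.2889


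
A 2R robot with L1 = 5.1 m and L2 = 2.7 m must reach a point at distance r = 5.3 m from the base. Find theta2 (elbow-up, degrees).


cos(theta2) = (r^2 - L1^2 - L2^2) / (2*L1*L2)
cos(theta2) = (28.09 - 26.01 - 7.29) / 27.54
cos(theta2) = -0.189179
theta2 = 100.9049 degrees


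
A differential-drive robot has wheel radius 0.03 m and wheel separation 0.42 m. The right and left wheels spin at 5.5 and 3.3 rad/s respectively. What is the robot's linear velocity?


vR = r*wR = 0.03*5.5 = 0.165 m/s
vL = r*wL = 0.03*3.3 = 0.099 m/s
v = (vR+vL)/2 = 0.132 m/s
omega = (vR-vL)/L = 0.1571 rad/s
linear velocity = 0.132 m/s


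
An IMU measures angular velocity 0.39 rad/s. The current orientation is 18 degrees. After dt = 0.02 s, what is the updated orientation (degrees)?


delta_theta = w * dt = 0.39 * 0.02 = 0.0078 rad
= 0.4469 deg
theta_new = 18 + 0.4469 = 18.4469 deg


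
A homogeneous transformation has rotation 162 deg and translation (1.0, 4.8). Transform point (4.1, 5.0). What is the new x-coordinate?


x' = cos(theta)*px - sin(theta)*py + tx
= -0.9511*4.1 - 0.309*5.0 + 1.0
= -4.4444


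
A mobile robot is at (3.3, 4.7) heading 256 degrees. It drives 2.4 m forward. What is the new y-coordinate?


y_new = y0 + d*sin(theta)
= 4.7 + 2.4*sin(256)
= 4.7 + -2.3287
= 2.3713


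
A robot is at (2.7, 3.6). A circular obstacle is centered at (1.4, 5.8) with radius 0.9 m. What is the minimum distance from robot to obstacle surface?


center_dist = sqrt((2.7-1.4)^2 + (3.6-5.8)^2)
= sqrt(1.69 + 4.84)
= 2.5554
min_dist = center_dist - radius = 2.5554 - 0.9 = 1.6554 m


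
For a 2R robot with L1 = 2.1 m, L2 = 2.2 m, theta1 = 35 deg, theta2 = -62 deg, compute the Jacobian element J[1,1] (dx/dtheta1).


J[1,1] = -L1*sin(t1) - L2*sin(t1+t2)
= -2.1*sin(35) - 2.2*sin(-27)
= -0.2057


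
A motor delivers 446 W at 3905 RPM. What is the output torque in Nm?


omega = 3905 * 2*pi/60 = 408.9306 rad/s
tau = P / omega = 446 / 408.9306
= 1.0906 Nm


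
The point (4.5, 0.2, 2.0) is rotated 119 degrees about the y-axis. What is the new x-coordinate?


Rotation about y-axis: x' = x*cos(theta) + z*sin(theta)
= 4.5 * -0.4848 + 2.0 * 0.8746
= -0.4324


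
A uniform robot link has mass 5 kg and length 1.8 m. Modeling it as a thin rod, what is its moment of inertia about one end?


I = (1/3) * m * L^2
= (1/3) * 5 * 1.8^2
= 0.333333 * 5 * 3.24
= 5.4 kg*m^2


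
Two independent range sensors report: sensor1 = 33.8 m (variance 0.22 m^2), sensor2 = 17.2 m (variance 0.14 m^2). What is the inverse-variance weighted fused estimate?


w1 = (1/var1) / (1/var1 + 1/var2)
   = 4.5455 / (4.5455 + 7.1429) = 0.3889
w2 = 1 - w1 = 0.6111
fused = w1*s1 + w2*s2 = 13.1444 + 10.5111
= 23.6556 m


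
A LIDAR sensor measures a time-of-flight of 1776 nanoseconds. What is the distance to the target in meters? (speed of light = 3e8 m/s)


tof = 1776 ns = 1.776e-06 s
dist = c * tof / 2
= 3e8 * 1.776e-06 / 2
= 266.4 m


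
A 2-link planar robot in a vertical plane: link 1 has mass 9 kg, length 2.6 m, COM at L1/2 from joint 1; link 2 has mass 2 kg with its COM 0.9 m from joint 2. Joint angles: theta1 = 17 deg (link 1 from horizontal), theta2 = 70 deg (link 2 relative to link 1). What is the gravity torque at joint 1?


Horizontal distance from joint 1 to link-1 COM:
  x_c1 = (L1/2)*cos(t1) = 1.3 * 0.9563 = 1.2432 m
Horizontal distance from joint 1 to link-2 COM:
  x_c2 = L1*cos(t1) + Lc2*cos(t1+t2)
       = 2.6*0.9563 + 0.9*0.0523 = 2.5335 m
tau1 = m1*g*x_c1 + m2*g*x_c2
     = 9*9.81*1.2432 + 2*9.81*2.5335
     = 109.7618 + 49.7072
     = 159.469 Nm


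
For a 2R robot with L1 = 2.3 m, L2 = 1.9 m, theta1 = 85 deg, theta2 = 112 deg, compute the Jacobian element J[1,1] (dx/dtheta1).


J[1,1] = -L1*sin(t1) - L2*sin(t1+t2)
= -2.3*sin(85) - 1.9*sin(197)
= -1.7357


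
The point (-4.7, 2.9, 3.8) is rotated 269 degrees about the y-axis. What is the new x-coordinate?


Rotation about y-axis: x' = x*cos(theta) + z*sin(theta)
= -4.7 * -0.0175 + 3.8 * -0.9998
= -3.7174


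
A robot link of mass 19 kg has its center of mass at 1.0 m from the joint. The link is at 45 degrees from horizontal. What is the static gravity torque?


tau = m*g*L*cos(angle)
= 19 * 9.81 * 1.0 * cos(45 deg)
= 19 * 9.81 * 1.0 * 0.7071
= 131.7976 Nm


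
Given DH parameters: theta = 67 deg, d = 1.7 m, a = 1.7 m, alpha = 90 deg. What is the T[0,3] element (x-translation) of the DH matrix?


T[0,3] = a * cos(theta)
= 1.7 * cos(67 deg)
= 1.7 * 0.3907
= 0.6642


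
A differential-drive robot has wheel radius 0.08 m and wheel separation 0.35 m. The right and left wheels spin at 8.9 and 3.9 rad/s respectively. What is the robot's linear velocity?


vR = r*wR = 0.08*8.9 = 0.712 m/s
vL = r*wL = 0.08*3.9 = 0.312 m/s
v = (vR+vL)/2 = 0.512 m/s
omega = (vR-vL)/L = 1.1429 rad/s
linear velocity = 0.512 m/s


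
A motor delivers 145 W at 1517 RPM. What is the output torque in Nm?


omega = 1517 * 2*pi/60 = 158.8599 rad/s
tau = P / omega = 145 / 158.8599
= 0.9128 Nm


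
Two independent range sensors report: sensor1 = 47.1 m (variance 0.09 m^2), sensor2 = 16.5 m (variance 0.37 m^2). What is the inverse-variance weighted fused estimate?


w1 = (1/var1) / (1/var1 + 1/var2)
   = 11.1111 / (11.1111 + 2.7027) = 0.8043
w2 = 1 - w1 = 0.1957
fused = w1*s1 + w2*s2 = 37.8848 + 3.2283
= 41.113 m


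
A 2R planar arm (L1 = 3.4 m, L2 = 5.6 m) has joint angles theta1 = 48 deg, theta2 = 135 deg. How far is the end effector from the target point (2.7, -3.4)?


End effector via forward kinematics:
x = L1*cos(t1) + L2*cos(t1+t2) = -3.3173
y = L1*sin(t1) + L2*sin(t1+t2) = 2.2336
Distance to target:
d = sqrt((2.7 - -3.3173)^2 + (-3.4 - 2.2336)^2)
= sqrt(36.2077 + 31.7376)
= 8.2429 m


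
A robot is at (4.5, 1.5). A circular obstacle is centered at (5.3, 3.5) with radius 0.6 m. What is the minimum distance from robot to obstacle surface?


center_dist = sqrt((4.5-5.3)^2 + (1.5-3.5)^2)
= sqrt(0.64 + 4.0)
= 2.1541
min_dist = center_dist - radius = 2.1541 - 0.6 = 1.5541 m


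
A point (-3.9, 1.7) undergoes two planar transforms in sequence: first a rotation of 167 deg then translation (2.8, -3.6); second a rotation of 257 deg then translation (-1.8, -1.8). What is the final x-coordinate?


After transform 1:
x1 = cos(167)*-3.9 - sin(167)*1.7 + 2.8 = 6.2176
y1 = sin(167)*-3.9 + cos(167)*1.7 + -3.6 = -6.1337
After transform 2:
x2 = cos(257)*6.2176 - sin(257)*-6.1337 + -1.8
= -9.1752


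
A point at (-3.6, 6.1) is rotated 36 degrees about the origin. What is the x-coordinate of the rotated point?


x' = x*cos(theta) - y*sin(theta)
cos(36 deg) = 0.809, sin(36 deg) = 0.5878
x' = -3.6 * 0.809 - 6.1 * 0.5878
= -2.9125 - 3.5855
= -6.498


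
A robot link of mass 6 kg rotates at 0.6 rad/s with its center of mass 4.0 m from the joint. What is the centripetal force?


F = m * omega^2 * r
= 6 * 0.6^2 * 4.0
= 6 * 0.36 * 4.0
= 8.64 N


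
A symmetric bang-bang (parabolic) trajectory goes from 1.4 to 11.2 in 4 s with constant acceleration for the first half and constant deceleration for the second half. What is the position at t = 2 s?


Symmetric rest-to-rest: each phase covers (pf-p0)/2 in time T/2. 0.5*a*(T/2)^2 = (pf-p0)/2 => a = 4*(pf-p0)/T^2
a = 4*(11.2-1.4)/4^2 = 2.45
t = 2 is in the acceleration phase (t <= T/2).
p = p0 + 0.5*a*t^2 = 1.4 + 0.5*2.45*2^2
= 6.3


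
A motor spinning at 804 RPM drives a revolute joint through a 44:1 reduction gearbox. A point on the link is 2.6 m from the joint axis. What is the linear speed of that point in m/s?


omega_motor = 804 * 2*pi/60 = 84.1947 rad/s
omega_joint = omega_motor / 44 = 1.9135 rad/s
v = omega_joint * r = 1.9135 * 2.6
= 4.9751 m/s


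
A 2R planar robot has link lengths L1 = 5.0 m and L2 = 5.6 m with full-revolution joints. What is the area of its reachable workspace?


r_max = L1 + L2 = 10.6 m
r_min = |L1 - L2| = 0.6 m
Area = pi*(r_max^2 - r_min^2)
= pi*(112.36 - 0.36)
= pi * 112.0
= 351.8584 m^2


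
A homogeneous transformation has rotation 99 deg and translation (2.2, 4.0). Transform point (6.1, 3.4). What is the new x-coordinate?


x' = cos(theta)*px - sin(theta)*py + tx
= -0.1564*6.1 - 0.9877*3.4 + 2.2
= -2.1124


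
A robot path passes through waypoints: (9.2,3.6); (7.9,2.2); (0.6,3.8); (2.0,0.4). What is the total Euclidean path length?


Segment lengths:
  seg1 = sqrt((-1.3)^2 + (-1.4)^2) = 1.9105
  seg2 = sqrt((-7.3)^2 + (1.6)^2) = 7.4733
  seg3 = sqrt((1.4)^2 + (-3.4)^2) = 3.677
Total = 13.0607


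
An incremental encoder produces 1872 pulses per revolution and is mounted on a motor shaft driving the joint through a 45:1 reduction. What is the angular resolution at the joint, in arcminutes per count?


counts per rev = 1872
effective counts at joint = 1872 * 45 = 84240
resolution = 360*60 / 84240
= 0.2564 arcmin/count


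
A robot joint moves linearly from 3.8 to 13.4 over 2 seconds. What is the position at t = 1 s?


s = t/T = 1/2 = 0.5
p(t) = p0 + (pf-p0)*s
= 3.8 + (13.4 - 3.8) * 0.5
= 8.6


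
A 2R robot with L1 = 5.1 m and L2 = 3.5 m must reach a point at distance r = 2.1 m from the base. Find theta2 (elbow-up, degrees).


cos(theta2) = (r^2 - L1^2 - L2^2) / (2*L1*L2)
cos(theta2) = (4.41 - 26.01 - 12.25) / 35.7
cos(theta2) = -0.948179
theta2 = 161.4739 degrees


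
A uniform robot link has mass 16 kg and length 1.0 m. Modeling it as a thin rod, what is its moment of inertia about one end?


I = (1/3) * m * L^2
= (1/3) * 16 * 1.0^2
= 0.333333 * 16 * 1.0
= 5.3333 kg*m^2


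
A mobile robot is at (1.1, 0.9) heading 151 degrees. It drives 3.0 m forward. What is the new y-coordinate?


y_new = y0 + d*sin(theta)
= 0.9 + 3.0*sin(151)
= 0.9 + 1.4544
= 2.3544


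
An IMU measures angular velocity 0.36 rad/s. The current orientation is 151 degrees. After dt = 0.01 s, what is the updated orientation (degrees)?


delta_theta = w * dt = 0.36 * 0.01 = 0.0036 rad
= 0.2063 deg
theta_new = 151 + 0.2063 = 151.2063 deg


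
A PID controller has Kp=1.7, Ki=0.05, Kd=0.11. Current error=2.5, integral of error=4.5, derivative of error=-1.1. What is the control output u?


u = Kp*e + Ki*int(e) + Kd*de/dt
= 1.7*2.5 + 0.05*4.5 + 0.11*(-1.1)
= 4.25 + 0.225 + -0.121
= 4.354


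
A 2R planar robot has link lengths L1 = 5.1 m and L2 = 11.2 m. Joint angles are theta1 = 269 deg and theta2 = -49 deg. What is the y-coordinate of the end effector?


Convert angles to radians: theta1 = 4.6949, theta2 = -0.8552
y = L1*sin(theta1) + L2*sin(theta1+theta2)
y = -5.0992 + -7.1992
y = -12.2984


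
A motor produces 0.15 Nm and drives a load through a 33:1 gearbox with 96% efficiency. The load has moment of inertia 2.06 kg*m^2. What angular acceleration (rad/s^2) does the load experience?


tau_out = tau_motor * N * eta
= 0.15 * 33 * 0.96 = 4.752 Nm
alpha = tau_out / I = 4.752 / 2.06
= 2.3068 rad/s^2


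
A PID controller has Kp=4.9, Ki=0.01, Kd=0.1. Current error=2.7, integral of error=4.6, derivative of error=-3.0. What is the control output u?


u = Kp*e + Ki*int(e) + Kd*de/dt
= 4.9*2.7 + 0.01*4.6 + 0.1*(-3.0)
= 13.23 + 0.046 + -0.3
= 12.976
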